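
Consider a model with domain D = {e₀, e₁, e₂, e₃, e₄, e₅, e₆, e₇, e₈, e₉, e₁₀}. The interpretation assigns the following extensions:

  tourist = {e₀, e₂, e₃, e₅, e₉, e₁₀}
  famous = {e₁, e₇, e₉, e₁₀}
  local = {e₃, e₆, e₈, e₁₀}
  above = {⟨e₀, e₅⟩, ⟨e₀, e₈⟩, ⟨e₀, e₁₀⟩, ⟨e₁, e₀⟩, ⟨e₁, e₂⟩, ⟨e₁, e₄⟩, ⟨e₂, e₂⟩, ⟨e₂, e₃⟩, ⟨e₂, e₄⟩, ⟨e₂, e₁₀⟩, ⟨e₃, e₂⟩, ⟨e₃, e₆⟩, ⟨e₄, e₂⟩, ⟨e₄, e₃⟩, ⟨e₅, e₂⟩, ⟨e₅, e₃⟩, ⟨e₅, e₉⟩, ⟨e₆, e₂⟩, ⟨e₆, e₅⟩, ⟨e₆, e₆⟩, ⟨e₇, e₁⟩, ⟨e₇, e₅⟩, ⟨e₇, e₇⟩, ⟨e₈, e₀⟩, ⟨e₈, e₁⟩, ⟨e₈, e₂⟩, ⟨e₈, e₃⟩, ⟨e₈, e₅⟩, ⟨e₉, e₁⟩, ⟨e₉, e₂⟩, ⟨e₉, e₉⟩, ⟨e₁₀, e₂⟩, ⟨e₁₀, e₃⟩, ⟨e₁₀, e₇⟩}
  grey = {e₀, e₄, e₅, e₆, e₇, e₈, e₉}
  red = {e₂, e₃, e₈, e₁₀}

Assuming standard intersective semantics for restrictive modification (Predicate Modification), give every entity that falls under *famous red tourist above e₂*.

{e₁₀}

⟦above e₂⟧ = {x : ⟨x, e₂⟩ ∈ ⟦above⟧} = {e₁, e₂, e₃, e₄, e₅, e₆, e₈, e₉, e₁₀}
⟦tourist⟧ = {e₀, e₂, e₃, e₅, e₉, e₁₀}
… ∩ ⟦above e₂⟧ = {e₀, e₂, e₃, e₅, e₉, e₁₀} ∩ {e₁, e₂, e₃, e₄, e₅, e₆, e₈, e₉, e₁₀} = {e₂, e₃, e₅, e₉, e₁₀}
… ∩ ⟦famous⟧ = {e₂, e₃, e₅, e₉, e₁₀} ∩ {e₁, e₇, e₉, e₁₀} = {e₉, e₁₀}
… ∩ ⟦red⟧ = {e₉, e₁₀} ∩ {e₂, e₃, e₈, e₁₀} = {e₁₀}
So ⟦famous red tourist above e₂⟧ = {e₁₀}.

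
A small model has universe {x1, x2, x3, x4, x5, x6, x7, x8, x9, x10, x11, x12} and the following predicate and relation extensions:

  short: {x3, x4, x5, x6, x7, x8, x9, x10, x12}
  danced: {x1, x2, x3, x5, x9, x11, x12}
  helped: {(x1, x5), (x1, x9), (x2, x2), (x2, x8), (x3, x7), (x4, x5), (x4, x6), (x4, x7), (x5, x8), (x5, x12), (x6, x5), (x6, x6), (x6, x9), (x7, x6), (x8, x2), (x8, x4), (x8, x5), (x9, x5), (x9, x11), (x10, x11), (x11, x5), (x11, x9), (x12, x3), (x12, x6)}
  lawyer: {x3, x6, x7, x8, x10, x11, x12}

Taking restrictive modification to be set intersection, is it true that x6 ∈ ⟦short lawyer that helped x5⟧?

yes

⟦that helped x5⟧ = {x : ⟨x, x5⟩ ∈ ⟦helped⟧} = {x1, x4, x6, x8, x9, x11}
⟦lawyer⟧ = {x3, x6, x7, x8, x10, x11, x12}
… ∩ ⟦that helped x5⟧ = {x3, x6, x7, x8, x10, x11, x12} ∩ {x1, x4, x6, x8, x9, x11} = {x6, x8, x11}
… ∩ ⟦short⟧ = {x6, x8, x11} ∩ {x3, x4, x5, x6, x7, x8, x9, x10, x12} = {x6, x8}
⟦short lawyer that helped x5⟧ = {x6, x8}; x6 ∈ this set.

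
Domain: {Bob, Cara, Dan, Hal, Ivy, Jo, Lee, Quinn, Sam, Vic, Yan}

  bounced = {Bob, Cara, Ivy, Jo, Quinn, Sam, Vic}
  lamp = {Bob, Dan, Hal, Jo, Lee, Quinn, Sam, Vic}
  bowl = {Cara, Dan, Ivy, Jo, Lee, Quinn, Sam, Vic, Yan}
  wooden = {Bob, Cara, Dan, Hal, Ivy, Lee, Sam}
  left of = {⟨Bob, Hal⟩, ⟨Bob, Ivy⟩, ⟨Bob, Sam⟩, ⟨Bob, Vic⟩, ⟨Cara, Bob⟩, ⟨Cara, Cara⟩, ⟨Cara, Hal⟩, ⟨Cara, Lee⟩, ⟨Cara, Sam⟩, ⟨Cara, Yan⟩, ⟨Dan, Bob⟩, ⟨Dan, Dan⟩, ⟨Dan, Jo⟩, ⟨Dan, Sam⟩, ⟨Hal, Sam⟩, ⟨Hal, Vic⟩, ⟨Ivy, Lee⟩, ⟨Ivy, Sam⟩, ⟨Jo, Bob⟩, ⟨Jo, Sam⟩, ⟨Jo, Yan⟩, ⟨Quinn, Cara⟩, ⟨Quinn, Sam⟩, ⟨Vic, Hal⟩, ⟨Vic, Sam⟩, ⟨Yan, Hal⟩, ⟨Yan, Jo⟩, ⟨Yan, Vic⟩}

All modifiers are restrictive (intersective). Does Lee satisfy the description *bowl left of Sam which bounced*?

no

⟦left of Sam⟧ = {x : ⟨x, Sam⟩ ∈ ⟦left of⟧} = {Bob, Cara, Dan, Hal, Ivy, Jo, Quinn, Vic}
⟦which bounced⟧ = ⟦bounced⟧ = {Bob, Cara, Ivy, Jo, Quinn, Sam, Vic}
⟦bowl⟧ = {Cara, Dan, Ivy, Jo, Lee, Quinn, Sam, Vic, Yan}
… ∩ ⟦left of Sam⟧ = {Cara, Dan, Ivy, Jo, Lee, Quinn, Sam, Vic, Yan} ∩ {Bob, Cara, Dan, Hal, Ivy, Jo, Quinn, Vic} = {Cara, Dan, Ivy, Jo, Quinn, Vic}
… ∩ ⟦which bounced⟧ = {Cara, Dan, Ivy, Jo, Quinn, Vic} ∩ {Bob, Cara, Ivy, Jo, Quinn, Sam, Vic} = {Cara, Ivy, Jo, Quinn, Vic}
⟦bowl left of Sam which bounced⟧ = {Cara, Ivy, Jo, Quinn, Vic}; Lee ∉ this set.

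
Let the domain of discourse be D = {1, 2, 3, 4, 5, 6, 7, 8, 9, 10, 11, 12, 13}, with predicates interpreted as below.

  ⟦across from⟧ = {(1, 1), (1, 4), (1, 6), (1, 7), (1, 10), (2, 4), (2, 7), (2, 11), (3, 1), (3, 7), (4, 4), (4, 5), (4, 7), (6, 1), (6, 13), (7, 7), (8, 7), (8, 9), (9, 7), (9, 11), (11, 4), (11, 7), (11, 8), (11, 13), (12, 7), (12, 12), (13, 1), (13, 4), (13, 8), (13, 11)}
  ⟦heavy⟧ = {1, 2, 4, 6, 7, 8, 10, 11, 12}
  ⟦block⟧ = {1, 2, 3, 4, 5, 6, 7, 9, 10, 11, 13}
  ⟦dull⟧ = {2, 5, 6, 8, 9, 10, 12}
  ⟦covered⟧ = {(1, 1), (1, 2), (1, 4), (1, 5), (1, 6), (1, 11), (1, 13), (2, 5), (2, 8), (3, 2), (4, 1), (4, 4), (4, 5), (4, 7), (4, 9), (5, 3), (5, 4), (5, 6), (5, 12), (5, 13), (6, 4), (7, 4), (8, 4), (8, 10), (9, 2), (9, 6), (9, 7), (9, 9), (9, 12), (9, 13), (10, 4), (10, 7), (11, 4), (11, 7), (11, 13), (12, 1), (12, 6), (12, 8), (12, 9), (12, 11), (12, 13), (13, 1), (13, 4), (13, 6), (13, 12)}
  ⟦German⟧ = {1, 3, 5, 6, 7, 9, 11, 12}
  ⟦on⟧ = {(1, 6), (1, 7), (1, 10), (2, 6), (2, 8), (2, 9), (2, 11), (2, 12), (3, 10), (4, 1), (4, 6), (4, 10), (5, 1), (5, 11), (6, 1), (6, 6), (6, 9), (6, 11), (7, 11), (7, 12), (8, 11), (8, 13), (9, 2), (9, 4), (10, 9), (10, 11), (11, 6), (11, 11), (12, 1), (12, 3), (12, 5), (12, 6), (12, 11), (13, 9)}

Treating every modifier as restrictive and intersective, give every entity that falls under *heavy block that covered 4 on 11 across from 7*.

{7, 11}

⟦that covered 4⟧ = {x : ⟨x, 4⟩ ∈ ⟦covered⟧} = {1, 4, 5, 6, 7, 8, 10, 11, 13}
⟦on 11⟧ = {x : ⟨x, 11⟩ ∈ ⟦on⟧} = {2, 5, 6, 7, 8, 10, 11, 12}
⟦across from 7⟧ = {x : ⟨x, 7⟩ ∈ ⟦across from⟧} = {1, 2, 3, 4, 7, 8, 9, 11, 12}
⟦block⟧ = {1, 2, 3, 4, 5, 6, 7, 9, 10, 11, 13}
… ∩ ⟦that covered 4⟧ = {1, 2, 3, 4, 5, 6, 7, 9, 10, 11, 13} ∩ {1, 4, 5, 6, 7, 8, 10, 11, 13} = {1, 4, 5, 6, 7, 10, 11, 13}
… ∩ ⟦on 11⟧ = {1, 4, 5, 6, 7, 10, 11, 13} ∩ {2, 5, 6, 7, 8, 10, 11, 12} = {5, 6, 7, 10, 11}
… ∩ ⟦across from 7⟧ = {5, 6, 7, 10, 11} ∩ {1, 2, 3, 4, 7, 8, 9, 11, 12} = {7, 11}
… ∩ ⟦heavy⟧ = {7, 11} ∩ {1, 2, 4, 6, 7, 8, 10, 11, 12} = {7, 11}
So ⟦heavy block that covered 4 on 11 across from 7⟧ = {7, 11}.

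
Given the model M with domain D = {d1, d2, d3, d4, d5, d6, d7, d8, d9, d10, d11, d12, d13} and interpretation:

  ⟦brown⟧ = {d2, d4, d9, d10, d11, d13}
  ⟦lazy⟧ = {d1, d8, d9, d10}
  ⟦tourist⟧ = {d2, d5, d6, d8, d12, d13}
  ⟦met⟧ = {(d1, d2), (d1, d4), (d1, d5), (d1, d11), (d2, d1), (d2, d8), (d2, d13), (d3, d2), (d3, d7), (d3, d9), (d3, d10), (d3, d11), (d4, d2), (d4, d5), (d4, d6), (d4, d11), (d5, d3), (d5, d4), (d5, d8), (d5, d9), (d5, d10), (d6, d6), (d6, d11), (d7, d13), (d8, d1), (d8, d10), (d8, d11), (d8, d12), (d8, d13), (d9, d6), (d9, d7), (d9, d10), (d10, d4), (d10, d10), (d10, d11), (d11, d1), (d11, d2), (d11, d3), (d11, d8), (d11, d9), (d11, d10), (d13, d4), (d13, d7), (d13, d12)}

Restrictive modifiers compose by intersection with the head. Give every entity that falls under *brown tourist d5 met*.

⟦d5 met⟧ = {x : ⟨d5, x⟩ ∈ ⟦met⟧} = {d3, d4, d8, d9, d10}
⟦tourist⟧ = {d2, d5, d6, d8, d12, d13}
… ∩ ⟦d5 met⟧ = {d2, d5, d6, d8, d12, d13} ∩ {d3, d4, d8, d9, d10} = {d8}
… ∩ ⟦brown⟧ = {d8} ∩ {d2, d4, d9, d10, d11, d13} = ∅
So ⟦brown tourist d5 met⟧ = { }.

{ }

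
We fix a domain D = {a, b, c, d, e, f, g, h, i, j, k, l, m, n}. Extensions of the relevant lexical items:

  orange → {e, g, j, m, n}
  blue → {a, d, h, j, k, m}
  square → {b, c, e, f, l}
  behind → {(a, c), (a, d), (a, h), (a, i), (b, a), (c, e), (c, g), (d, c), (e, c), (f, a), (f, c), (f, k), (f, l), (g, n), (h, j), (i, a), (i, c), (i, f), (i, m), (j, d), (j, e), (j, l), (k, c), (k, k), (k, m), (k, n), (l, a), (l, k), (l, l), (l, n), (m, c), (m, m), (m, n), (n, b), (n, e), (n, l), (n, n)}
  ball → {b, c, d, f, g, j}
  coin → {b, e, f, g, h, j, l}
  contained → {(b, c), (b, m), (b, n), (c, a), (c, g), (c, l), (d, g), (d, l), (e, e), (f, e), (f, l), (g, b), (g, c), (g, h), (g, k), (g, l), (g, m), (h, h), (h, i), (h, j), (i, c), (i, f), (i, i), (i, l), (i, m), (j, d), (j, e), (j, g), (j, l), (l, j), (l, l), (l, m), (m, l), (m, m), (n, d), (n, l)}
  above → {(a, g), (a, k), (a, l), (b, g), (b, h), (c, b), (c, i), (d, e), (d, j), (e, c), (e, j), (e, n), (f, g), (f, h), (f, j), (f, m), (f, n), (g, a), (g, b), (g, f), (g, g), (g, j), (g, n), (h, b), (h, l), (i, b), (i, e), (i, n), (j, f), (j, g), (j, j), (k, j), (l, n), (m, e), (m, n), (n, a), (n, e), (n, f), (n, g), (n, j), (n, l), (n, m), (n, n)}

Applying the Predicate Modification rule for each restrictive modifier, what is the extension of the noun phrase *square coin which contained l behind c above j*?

⟦which contained l⟧ = {x : ⟨x, l⟩ ∈ ⟦contained⟧} = {c, d, f, g, i, j, l, m, n}
⟦behind c⟧ = {x : ⟨x, c⟩ ∈ ⟦behind⟧} = {a, d, e, f, i, k, m}
⟦above j⟧ = {x : ⟨x, j⟩ ∈ ⟦above⟧} = {d, e, f, g, j, k, n}
⟦coin⟧ = {b, e, f, g, h, j, l}
… ∩ ⟦which contained l⟧ = {b, e, f, g, h, j, l} ∩ {c, d, f, g, i, j, l, m, n} = {f, g, j, l}
… ∩ ⟦behind c⟧ = {f, g, j, l} ∩ {a, d, e, f, i, k, m} = {f}
… ∩ ⟦above j⟧ = {f} ∩ {d, e, f, g, j, k, n} = {f}
… ∩ ⟦square⟧ = {f} ∩ {b, c, e, f, l} = {f}
So ⟦square coin which contained l behind c above j⟧ = {f}.

{f}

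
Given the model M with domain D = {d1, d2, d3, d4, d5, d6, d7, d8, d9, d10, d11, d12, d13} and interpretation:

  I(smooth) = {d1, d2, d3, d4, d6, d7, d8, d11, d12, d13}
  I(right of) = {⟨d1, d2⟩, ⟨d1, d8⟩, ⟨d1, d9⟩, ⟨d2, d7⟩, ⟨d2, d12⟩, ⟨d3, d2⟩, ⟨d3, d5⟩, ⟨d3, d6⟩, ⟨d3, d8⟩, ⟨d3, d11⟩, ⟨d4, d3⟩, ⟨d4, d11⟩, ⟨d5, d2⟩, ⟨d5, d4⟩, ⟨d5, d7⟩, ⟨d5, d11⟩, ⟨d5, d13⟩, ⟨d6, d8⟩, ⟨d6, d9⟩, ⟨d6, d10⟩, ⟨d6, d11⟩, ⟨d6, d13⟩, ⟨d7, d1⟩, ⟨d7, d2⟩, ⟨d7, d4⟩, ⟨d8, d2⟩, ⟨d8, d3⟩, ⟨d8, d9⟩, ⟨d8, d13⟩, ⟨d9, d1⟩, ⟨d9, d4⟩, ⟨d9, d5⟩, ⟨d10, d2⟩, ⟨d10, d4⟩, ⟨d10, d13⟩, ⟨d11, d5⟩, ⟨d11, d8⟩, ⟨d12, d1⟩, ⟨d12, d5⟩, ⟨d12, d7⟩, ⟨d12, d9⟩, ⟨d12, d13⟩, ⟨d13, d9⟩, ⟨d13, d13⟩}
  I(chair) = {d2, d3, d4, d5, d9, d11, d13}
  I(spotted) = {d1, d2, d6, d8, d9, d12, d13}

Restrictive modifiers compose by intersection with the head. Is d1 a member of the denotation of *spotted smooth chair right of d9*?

⟦right of d9⟧ = {x : ⟨x, d9⟩ ∈ ⟦right of⟧} = {d1, d6, d8, d12, d13}
⟦chair⟧ = {d2, d3, d4, d5, d9, d11, d13}
… ∩ ⟦right of d9⟧ = {d2, d3, d4, d5, d9, d11, d13} ∩ {d1, d6, d8, d12, d13} = {d13}
… ∩ ⟦spotted⟧ = {d13} ∩ {d1, d2, d6, d8, d9, d12, d13} = {d13}
… ∩ ⟦smooth⟧ = {d13} ∩ {d1, d2, d3, d4, d6, d7, d8, d11, d12, d13} = {d13}
⟦spotted smooth chair right of d9⟧ = {d13}; d1 ∉ this set.

no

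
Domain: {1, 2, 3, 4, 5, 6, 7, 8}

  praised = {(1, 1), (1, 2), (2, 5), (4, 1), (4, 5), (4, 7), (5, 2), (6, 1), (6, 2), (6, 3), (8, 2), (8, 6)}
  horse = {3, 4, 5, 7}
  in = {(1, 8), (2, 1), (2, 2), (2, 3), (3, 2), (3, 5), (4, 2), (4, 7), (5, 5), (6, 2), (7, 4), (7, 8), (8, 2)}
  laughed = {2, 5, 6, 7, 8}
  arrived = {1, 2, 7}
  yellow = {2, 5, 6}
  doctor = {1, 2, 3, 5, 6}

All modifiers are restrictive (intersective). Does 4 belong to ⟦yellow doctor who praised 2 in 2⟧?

no

⟦who praised 2⟧ = {x : ⟨x, 2⟩ ∈ ⟦praised⟧} = {1, 5, 6, 8}
⟦in 2⟧ = {x : ⟨x, 2⟩ ∈ ⟦in⟧} = {2, 3, 4, 6, 8}
⟦doctor⟧ = {1, 2, 3, 5, 6}
… ∩ ⟦who praised 2⟧ = {1, 2, 3, 5, 6} ∩ {1, 5, 6, 8} = {1, 5, 6}
… ∩ ⟦in 2⟧ = {1, 5, 6} ∩ {2, 3, 4, 6, 8} = {6}
… ∩ ⟦yellow⟧ = {6} ∩ {2, 5, 6} = {6}
⟦yellow doctor who praised 2 in 2⟧ = {6}; 4 ∉ this set.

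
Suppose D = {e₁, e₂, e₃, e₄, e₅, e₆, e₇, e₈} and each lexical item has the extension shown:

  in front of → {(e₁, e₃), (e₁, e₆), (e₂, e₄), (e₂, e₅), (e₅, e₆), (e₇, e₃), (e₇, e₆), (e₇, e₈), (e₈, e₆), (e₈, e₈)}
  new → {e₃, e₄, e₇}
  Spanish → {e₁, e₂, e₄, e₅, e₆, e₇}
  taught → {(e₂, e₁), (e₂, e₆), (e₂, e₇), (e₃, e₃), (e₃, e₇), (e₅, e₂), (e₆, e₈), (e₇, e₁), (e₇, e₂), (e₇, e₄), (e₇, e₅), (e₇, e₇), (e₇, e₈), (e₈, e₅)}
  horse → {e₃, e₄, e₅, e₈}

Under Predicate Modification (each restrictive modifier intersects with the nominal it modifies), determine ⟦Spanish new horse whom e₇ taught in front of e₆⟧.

⟦whom e₇ taught⟧ = {x : ⟨e₇, x⟩ ∈ ⟦taught⟧} = {e₁, e₂, e₄, e₅, e₇, e₈}
⟦in front of e₆⟧ = {x : ⟨x, e₆⟩ ∈ ⟦in front of⟧} = {e₁, e₅, e₇, e₈}
⟦horse⟧ = {e₃, e₄, e₅, e₈}
… ∩ ⟦whom e₇ taught⟧ = {e₃, e₄, e₅, e₈} ∩ {e₁, e₂, e₄, e₅, e₇, e₈} = {e₄, e₅, e₈}
… ∩ ⟦in front of e₆⟧ = {e₄, e₅, e₈} ∩ {e₁, e₅, e₇, e₈} = {e₅, e₈}
… ∩ ⟦Spanish⟧ = {e₅, e₈} ∩ {e₁, e₂, e₄, e₅, e₆, e₇} = {e₅}
… ∩ ⟦new⟧ = {e₅} ∩ {e₃, e₄, e₇} = ∅
So ⟦Spanish new horse whom e₇ taught in front of e₆⟧ = {}.

{}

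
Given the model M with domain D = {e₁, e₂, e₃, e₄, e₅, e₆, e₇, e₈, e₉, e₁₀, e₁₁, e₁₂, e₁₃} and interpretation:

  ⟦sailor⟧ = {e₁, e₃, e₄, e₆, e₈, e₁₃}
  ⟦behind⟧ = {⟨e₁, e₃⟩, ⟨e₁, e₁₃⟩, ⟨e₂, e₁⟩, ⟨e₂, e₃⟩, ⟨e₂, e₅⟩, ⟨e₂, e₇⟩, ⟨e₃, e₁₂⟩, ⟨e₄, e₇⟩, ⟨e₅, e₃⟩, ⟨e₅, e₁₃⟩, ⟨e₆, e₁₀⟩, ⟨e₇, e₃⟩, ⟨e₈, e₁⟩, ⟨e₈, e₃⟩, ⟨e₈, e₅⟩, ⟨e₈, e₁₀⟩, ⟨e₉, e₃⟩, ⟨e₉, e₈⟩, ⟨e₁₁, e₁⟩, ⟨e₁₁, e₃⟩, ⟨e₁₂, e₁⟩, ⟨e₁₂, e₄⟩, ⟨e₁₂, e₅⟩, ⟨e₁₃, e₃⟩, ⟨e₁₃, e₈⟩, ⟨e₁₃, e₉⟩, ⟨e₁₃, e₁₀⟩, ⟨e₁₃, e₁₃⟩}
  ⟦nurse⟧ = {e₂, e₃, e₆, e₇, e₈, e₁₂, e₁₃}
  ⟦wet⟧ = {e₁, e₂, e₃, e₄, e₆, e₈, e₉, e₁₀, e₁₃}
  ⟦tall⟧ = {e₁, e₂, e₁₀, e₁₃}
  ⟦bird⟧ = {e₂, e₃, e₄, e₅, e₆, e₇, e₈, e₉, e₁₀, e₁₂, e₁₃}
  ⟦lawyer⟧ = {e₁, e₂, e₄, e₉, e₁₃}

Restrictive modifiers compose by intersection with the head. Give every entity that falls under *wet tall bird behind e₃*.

{e₂, e₁₃}

⟦behind e₃⟧ = {x : ⟨x, e₃⟩ ∈ ⟦behind⟧} = {e₁, e₂, e₅, e₇, e₈, e₉, e₁₁, e₁₃}
⟦bird⟧ = {e₂, e₃, e₄, e₅, e₆, e₇, e₈, e₉, e₁₀, e₁₂, e₁₃}
… ∩ ⟦behind e₃⟧ = {e₂, e₃, e₄, e₅, e₆, e₇, e₈, e₉, e₁₀, e₁₂, e₁₃} ∩ {e₁, e₂, e₅, e₇, e₈, e₉, e₁₁, e₁₃} = {e₂, e₅, e₇, e₈, e₉, e₁₃}
… ∩ ⟦wet⟧ = {e₂, e₅, e₇, e₈, e₉, e₁₃} ∩ {e₁, e₂, e₃, e₄, e₆, e₈, e₉, e₁₀, e₁₃} = {e₂, e₈, e₉, e₁₃}
… ∩ ⟦tall⟧ = {e₂, e₈, e₉, e₁₃} ∩ {e₁, e₂, e₁₀, e₁₃} = {e₂, e₁₃}
So ⟦wet tall bird behind e₃⟧ = {e₂, e₁₃}.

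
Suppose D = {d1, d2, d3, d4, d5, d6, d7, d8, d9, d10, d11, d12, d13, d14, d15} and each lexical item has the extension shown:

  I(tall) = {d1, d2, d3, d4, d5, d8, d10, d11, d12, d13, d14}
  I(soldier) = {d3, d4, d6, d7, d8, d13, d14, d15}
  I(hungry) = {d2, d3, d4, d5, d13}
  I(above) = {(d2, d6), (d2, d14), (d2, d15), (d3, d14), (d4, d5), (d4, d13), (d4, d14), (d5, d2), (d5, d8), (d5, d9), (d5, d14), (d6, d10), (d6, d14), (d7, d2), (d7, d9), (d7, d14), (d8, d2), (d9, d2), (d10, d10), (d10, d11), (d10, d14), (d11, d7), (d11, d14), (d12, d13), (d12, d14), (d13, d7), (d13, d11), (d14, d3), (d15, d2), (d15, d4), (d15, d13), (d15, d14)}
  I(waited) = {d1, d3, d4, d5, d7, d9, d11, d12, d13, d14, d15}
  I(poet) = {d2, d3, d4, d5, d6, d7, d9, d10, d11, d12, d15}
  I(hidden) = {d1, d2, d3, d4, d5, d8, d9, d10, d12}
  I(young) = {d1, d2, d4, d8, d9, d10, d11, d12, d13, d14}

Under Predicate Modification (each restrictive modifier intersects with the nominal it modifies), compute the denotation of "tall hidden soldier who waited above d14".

⟦who waited⟧ = ⟦waited⟧ = {d1, d3, d4, d5, d7, d9, d11, d12, d13, d14, d15}
⟦above d14⟧ = {x : ⟨x, d14⟩ ∈ ⟦above⟧} = {d2, d3, d4, d5, d6, d7, d10, d11, d12, d15}
⟦soldier⟧ = {d3, d4, d6, d7, d8, d13, d14, d15}
… ∩ ⟦who waited⟧ = {d3, d4, d6, d7, d8, d13, d14, d15} ∩ {d1, d3, d4, d5, d7, d9, d11, d12, d13, d14, d15} = {d3, d4, d7, d13, d14, d15}
… ∩ ⟦above d14⟧ = {d3, d4, d7, d13, d14, d15} ∩ {d2, d3, d4, d5, d6, d7, d10, d11, d12, d15} = {d3, d4, d7, d15}
… ∩ ⟦tall⟧ = {d3, d4, d7, d15} ∩ {d1, d2, d3, d4, d5, d8, d10, d11, d12, d13, d14} = {d3, d4}
… ∩ ⟦hidden⟧ = {d3, d4} ∩ {d1, d2, d3, d4, d5, d8, d9, d10, d12} = {d3, d4}
So ⟦tall hidden soldier who waited above d14⟧ = {d3, d4}.

{d3, d4}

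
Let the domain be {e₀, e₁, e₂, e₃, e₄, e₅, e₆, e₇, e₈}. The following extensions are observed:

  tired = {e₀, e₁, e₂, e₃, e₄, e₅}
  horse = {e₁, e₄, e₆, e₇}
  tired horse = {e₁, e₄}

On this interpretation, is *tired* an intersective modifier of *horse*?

yes

⟦tired⟧ ∩ ⟦horse⟧ = {e₀, e₁, e₂, e₃, e₄, e₅} ∩ {e₁, e₄, e₆, e₇} = {e₁, e₄}
Observed ⟦tired horse⟧ = {e₁, e₄}.
These coincide, so the modifier is intersective here.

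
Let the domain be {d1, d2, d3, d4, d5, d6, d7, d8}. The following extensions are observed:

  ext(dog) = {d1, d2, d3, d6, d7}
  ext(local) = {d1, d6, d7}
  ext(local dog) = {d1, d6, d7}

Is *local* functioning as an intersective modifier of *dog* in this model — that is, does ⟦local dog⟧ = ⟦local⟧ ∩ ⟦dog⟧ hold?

⟦local⟧ ∩ ⟦dog⟧ = {d1, d6, d7} ∩ {d1, d2, d3, d6, d7} = {d1, d6, d7}
Observed ⟦local dog⟧ = {d1, d6, d7}.
These coincide, so the modifier is intersective here.

yes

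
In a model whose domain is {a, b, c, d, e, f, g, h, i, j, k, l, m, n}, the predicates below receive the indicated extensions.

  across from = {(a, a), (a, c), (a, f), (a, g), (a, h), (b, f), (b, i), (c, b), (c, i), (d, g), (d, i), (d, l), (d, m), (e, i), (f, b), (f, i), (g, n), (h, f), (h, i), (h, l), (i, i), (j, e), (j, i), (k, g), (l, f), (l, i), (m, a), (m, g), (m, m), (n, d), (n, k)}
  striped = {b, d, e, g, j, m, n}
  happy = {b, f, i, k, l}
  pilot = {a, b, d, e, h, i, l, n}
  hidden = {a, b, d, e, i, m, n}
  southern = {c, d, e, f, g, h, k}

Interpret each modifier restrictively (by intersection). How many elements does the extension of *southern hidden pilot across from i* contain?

⟦across from i⟧ = {x : ⟨x, i⟩ ∈ ⟦across from⟧} = {b, c, d, e, f, h, i, j, l}
⟦pilot⟧ = {a, b, d, e, h, i, l, n}
… ∩ ⟦across from i⟧ = {a, b, d, e, h, i, l, n} ∩ {b, c, d, e, f, h, i, j, l} = {b, d, e, h, i, l}
… ∩ ⟦southern⟧ = {b, d, e, h, i, l} ∩ {c, d, e, f, g, h, k} = {d, e, h}
… ∩ ⟦hidden⟧ = {d, e, h} ∩ {a, b, d, e, i, m, n} = {d, e}
⟦southern hidden pilot across from i⟧ = {d, e}, so the cardinality is 2.

2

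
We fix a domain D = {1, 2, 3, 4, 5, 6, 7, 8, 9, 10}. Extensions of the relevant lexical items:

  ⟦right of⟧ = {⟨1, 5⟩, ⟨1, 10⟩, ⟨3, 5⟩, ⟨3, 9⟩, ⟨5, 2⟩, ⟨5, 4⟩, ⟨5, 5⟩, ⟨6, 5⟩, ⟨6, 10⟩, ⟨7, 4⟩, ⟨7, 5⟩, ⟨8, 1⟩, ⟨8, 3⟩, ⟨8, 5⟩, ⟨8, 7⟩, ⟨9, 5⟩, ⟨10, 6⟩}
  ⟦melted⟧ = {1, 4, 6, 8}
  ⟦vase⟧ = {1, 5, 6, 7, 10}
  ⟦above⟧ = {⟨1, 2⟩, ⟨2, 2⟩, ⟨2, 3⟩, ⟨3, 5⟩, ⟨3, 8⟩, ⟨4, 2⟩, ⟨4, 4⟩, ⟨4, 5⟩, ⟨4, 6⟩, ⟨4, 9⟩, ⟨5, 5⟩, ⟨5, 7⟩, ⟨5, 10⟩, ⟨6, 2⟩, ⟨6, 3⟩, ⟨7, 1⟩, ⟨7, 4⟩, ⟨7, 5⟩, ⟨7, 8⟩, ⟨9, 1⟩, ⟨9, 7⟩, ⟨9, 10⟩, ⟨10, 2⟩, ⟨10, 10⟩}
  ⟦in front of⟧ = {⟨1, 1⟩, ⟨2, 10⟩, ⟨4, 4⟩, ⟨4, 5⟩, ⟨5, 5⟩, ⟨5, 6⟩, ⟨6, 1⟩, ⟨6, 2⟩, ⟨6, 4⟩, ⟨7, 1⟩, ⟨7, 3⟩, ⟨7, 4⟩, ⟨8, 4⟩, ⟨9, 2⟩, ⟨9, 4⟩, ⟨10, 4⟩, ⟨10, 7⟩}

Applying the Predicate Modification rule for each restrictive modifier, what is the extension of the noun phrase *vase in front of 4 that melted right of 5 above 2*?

{6}

⟦in front of 4⟧ = {x : ⟨x, 4⟩ ∈ ⟦in front of⟧} = {4, 6, 7, 8, 9, 10}
⟦that melted⟧ = ⟦melted⟧ = {1, 4, 6, 8}
⟦right of 5⟧ = {x : ⟨x, 5⟩ ∈ ⟦right of⟧} = {1, 3, 5, 6, 7, 8, 9}
⟦above 2⟧ = {x : ⟨x, 2⟩ ∈ ⟦above⟧} = {1, 2, 4, 6, 10}
⟦vase⟧ = {1, 5, 6, 7, 10}
… ∩ ⟦in front of 4⟧ = {1, 5, 6, 7, 10} ∩ {4, 6, 7, 8, 9, 10} = {6, 7, 10}
… ∩ ⟦that melted⟧ = {6, 7, 10} ∩ {1, 4, 6, 8} = {6}
… ∩ ⟦right of 5⟧ = {6} ∩ {1, 3, 5, 6, 7, 8, 9} = {6}
… ∩ ⟦above 2⟧ = {6} ∩ {1, 2, 4, 6, 10} = {6}
So ⟦vase in front of 4 that melted right of 5 above 2⟧ = {6}.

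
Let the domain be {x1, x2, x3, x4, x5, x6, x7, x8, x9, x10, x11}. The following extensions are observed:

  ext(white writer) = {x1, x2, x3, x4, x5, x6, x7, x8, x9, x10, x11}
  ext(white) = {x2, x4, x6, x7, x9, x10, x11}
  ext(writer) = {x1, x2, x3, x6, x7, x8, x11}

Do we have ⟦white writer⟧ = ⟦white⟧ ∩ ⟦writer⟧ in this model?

no

⟦white⟧ ∩ ⟦writer⟧ = {x2, x4, x6, x7, x9, x10, x11} ∩ {x1, x2, x3, x6, x7, x8, x11} = {x2, x6, x7, x11}
Observed ⟦white writer⟧ = {x1, x2, x3, x4, x5, x6, x7, x8, x9, x10, x11}.
These differ, so the modifier is not intersective in this model.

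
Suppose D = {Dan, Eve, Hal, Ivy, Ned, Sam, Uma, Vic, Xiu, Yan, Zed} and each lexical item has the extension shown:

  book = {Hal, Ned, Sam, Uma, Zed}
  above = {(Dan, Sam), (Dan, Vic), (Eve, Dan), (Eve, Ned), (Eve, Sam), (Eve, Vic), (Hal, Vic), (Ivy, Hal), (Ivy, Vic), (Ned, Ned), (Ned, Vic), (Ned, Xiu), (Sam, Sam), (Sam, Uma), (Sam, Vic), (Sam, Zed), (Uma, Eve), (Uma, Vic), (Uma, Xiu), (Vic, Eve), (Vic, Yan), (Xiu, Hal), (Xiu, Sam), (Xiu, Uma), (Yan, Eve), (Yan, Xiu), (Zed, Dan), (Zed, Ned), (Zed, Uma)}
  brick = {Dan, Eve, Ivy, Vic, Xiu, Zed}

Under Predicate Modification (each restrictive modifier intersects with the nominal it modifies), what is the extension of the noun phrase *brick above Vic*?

{Dan, Eve, Ivy}

⟦above Vic⟧ = {x : ⟨x, Vic⟩ ∈ ⟦above⟧} = {Dan, Eve, Hal, Ivy, Ned, Sam, Uma}
⟦brick⟧ = {Dan, Eve, Ivy, Vic, Xiu, Zed}
… ∩ ⟦above Vic⟧ = {Dan, Eve, Ivy, Vic, Xiu, Zed} ∩ {Dan, Eve, Hal, Ivy, Ned, Sam, Uma} = {Dan, Eve, Ivy}
So ⟦brick above Vic⟧ = {Dan, Eve, Ivy}.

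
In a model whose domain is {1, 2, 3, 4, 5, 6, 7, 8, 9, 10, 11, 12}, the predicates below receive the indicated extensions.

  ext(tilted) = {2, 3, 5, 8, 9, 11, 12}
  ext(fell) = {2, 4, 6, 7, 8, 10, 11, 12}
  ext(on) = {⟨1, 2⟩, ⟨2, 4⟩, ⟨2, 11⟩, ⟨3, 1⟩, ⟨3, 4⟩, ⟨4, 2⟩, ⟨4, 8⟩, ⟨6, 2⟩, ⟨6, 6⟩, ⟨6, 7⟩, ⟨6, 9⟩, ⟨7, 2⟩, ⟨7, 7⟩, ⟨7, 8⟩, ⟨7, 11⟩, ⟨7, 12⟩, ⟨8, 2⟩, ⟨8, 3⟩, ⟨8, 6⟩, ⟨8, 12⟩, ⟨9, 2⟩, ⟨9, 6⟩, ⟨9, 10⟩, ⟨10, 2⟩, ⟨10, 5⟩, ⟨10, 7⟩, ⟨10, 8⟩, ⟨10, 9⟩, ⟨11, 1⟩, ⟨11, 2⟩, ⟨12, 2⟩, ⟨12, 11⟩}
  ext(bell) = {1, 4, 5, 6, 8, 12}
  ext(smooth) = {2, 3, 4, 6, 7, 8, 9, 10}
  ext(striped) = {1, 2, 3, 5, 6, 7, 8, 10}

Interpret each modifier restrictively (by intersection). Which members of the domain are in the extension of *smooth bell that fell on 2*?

{4, 6, 8}

⟦that fell⟧ = ⟦fell⟧ = {2, 4, 6, 7, 8, 10, 11, 12}
⟦on 2⟧ = {x : ⟨x, 2⟩ ∈ ⟦on⟧} = {1, 4, 6, 7, 8, 9, 10, 11, 12}
⟦bell⟧ = {1, 4, 5, 6, 8, 12}
… ∩ ⟦that fell⟧ = {1, 4, 5, 6, 8, 12} ∩ {2, 4, 6, 7, 8, 10, 11, 12} = {4, 6, 8, 12}
… ∩ ⟦on 2⟧ = {4, 6, 8, 12} ∩ {1, 4, 6, 7, 8, 9, 10, 11, 12} = {4, 6, 8, 12}
… ∩ ⟦smooth⟧ = {4, 6, 8, 12} ∩ {2, 3, 4, 6, 7, 8, 9, 10} = {4, 6, 8}
So ⟦smooth bell that fell on 2⟧ = {4, 6, 8}.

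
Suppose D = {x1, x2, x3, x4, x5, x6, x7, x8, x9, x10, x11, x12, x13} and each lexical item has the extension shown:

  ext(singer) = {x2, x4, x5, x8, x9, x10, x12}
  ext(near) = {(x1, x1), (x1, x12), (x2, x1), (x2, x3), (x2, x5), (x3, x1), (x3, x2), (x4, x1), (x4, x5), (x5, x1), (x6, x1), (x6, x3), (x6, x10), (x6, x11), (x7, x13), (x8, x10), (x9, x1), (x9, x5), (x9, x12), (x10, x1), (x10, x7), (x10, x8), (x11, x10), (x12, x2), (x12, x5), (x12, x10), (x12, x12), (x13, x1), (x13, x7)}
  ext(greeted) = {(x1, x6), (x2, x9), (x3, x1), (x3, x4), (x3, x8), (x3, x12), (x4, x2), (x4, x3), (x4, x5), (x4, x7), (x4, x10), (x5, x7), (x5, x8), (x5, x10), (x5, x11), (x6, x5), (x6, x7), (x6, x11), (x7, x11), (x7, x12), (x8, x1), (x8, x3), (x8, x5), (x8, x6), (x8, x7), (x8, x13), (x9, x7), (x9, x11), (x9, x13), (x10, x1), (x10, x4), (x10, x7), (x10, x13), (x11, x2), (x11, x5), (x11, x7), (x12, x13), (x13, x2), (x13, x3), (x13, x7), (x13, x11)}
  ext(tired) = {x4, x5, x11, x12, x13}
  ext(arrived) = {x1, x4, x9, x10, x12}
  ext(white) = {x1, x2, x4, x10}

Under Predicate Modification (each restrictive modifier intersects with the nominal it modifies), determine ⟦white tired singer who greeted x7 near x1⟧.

⟦who greeted x7⟧ = {x : ⟨x, x7⟩ ∈ ⟦greeted⟧} = {x4, x5, x6, x8, x9, x10, x11, x13}
⟦near x1⟧ = {x : ⟨x, x1⟩ ∈ ⟦near⟧} = {x1, x2, x3, x4, x5, x6, x9, x10, x13}
⟦singer⟧ = {x2, x4, x5, x8, x9, x10, x12}
… ∩ ⟦who greeted x7⟧ = {x2, x4, x5, x8, x9, x10, x12} ∩ {x4, x5, x6, x8, x9, x10, x11, x13} = {x4, x5, x8, x9, x10}
… ∩ ⟦near x1⟧ = {x4, x5, x8, x9, x10} ∩ {x1, x2, x3, x4, x5, x6, x9, x10, x13} = {x4, x5, x9, x10}
… ∩ ⟦white⟧ = {x4, x5, x9, x10} ∩ {x1, x2, x4, x10} = {x4, x10}
… ∩ ⟦tired⟧ = {x4, x10} ∩ {x4, x5, x11, x12, x13} = {x4}
So ⟦white tired singer who greeted x7 near x1⟧ = {x4}.

{x4}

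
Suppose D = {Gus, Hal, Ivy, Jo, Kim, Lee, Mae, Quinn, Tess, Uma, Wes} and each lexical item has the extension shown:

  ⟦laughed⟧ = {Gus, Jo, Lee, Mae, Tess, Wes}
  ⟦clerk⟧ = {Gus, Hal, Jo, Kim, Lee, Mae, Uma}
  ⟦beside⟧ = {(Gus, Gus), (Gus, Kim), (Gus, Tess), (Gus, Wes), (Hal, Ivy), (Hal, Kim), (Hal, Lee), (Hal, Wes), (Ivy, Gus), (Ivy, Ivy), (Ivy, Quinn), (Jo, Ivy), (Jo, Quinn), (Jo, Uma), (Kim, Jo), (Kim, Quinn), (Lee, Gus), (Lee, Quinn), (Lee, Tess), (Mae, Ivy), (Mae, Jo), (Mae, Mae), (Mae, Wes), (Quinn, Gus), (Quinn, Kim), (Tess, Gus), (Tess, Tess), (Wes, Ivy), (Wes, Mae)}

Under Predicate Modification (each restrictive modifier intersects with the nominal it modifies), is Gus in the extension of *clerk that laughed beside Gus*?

⟦that laughed⟧ = ⟦laughed⟧ = {Gus, Jo, Lee, Mae, Tess, Wes}
⟦beside Gus⟧ = {x : ⟨x, Gus⟩ ∈ ⟦beside⟧} = {Gus, Ivy, Lee, Quinn, Tess}
⟦clerk⟧ = {Gus, Hal, Jo, Kim, Lee, Mae, Uma}
… ∩ ⟦that laughed⟧ = {Gus, Hal, Jo, Kim, Lee, Mae, Uma} ∩ {Gus, Jo, Lee, Mae, Tess, Wes} = {Gus, Jo, Lee, Mae}
… ∩ ⟦beside Gus⟧ = {Gus, Jo, Lee, Mae} ∩ {Gus, Ivy, Lee, Quinn, Tess} = {Gus, Lee}
⟦clerk that laughed beside Gus⟧ = {Gus, Lee}; Gus ∈ this set.

yes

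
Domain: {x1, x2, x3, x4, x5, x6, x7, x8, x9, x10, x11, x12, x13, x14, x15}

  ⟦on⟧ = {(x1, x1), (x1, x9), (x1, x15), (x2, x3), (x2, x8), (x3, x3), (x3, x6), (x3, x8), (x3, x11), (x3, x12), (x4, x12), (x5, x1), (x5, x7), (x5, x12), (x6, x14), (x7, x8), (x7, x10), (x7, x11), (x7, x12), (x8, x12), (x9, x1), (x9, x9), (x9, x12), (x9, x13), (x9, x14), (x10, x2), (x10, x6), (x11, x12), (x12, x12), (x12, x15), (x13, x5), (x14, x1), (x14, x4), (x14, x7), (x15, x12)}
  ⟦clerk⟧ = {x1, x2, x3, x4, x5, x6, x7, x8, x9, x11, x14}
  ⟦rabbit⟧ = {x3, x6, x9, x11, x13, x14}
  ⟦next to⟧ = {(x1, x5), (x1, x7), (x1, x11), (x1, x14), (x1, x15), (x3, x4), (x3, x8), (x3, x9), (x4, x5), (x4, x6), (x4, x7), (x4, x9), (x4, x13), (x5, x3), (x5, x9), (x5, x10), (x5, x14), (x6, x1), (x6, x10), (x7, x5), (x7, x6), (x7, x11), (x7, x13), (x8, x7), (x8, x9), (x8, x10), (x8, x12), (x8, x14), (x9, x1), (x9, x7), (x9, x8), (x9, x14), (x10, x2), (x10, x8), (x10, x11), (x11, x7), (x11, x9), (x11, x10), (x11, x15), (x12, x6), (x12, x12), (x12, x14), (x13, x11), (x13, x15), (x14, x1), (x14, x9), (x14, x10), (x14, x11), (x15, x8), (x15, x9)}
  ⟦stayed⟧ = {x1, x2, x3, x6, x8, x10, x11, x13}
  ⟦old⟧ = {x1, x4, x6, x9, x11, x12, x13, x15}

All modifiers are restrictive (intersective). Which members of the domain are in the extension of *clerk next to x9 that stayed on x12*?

{x3, x8, x11}

⟦next to x9⟧ = {x : ⟨x, x9⟩ ∈ ⟦next to⟧} = {x3, x4, x5, x8, x11, x14, x15}
⟦that stayed⟧ = ⟦stayed⟧ = {x1, x2, x3, x6, x8, x10, x11, x13}
⟦on x12⟧ = {x : ⟨x, x12⟩ ∈ ⟦on⟧} = {x3, x4, x5, x7, x8, x9, x11, x12, x15}
⟦clerk⟧ = {x1, x2, x3, x4, x5, x6, x7, x8, x9, x11, x14}
… ∩ ⟦next to x9⟧ = {x1, x2, x3, x4, x5, x6, x7, x8, x9, x11, x14} ∩ {x3, x4, x5, x8, x11, x14, x15} = {x3, x4, x5, x8, x11, x14}
… ∩ ⟦that stayed⟧ = {x3, x4, x5, x8, x11, x14} ∩ {x1, x2, x3, x6, x8, x10, x11, x13} = {x3, x8, x11}
… ∩ ⟦on x12⟧ = {x3, x8, x11} ∩ {x3, x4, x5, x7, x8, x9, x11, x12, x15} = {x3, x8, x11}
So ⟦clerk next to x9 that stayed on x12⟧ = {x3, x8, x11}.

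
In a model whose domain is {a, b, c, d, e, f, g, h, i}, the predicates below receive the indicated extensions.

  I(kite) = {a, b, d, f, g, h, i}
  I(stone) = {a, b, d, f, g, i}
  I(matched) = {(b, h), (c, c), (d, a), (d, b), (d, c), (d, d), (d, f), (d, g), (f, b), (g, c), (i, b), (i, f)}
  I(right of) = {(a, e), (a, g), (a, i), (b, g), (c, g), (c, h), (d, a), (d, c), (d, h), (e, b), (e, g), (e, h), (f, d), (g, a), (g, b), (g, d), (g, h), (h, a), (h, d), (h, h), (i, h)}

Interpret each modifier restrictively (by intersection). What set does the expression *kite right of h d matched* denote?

{d, g}

⟦right of h⟧ = {x : ⟨x, h⟩ ∈ ⟦right of⟧} = {c, d, e, g, h, i}
⟦d matched⟧ = {x : ⟨d, x⟩ ∈ ⟦matched⟧} = {a, b, c, d, f, g}
⟦kite⟧ = {a, b, d, f, g, h, i}
… ∩ ⟦right of h⟧ = {a, b, d, f, g, h, i} ∩ {c, d, e, g, h, i} = {d, g, h, i}
… ∩ ⟦d matched⟧ = {d, g, h, i} ∩ {a, b, c, d, f, g} = {d, g}
So ⟦kite right of h d matched⟧ = {d, g}.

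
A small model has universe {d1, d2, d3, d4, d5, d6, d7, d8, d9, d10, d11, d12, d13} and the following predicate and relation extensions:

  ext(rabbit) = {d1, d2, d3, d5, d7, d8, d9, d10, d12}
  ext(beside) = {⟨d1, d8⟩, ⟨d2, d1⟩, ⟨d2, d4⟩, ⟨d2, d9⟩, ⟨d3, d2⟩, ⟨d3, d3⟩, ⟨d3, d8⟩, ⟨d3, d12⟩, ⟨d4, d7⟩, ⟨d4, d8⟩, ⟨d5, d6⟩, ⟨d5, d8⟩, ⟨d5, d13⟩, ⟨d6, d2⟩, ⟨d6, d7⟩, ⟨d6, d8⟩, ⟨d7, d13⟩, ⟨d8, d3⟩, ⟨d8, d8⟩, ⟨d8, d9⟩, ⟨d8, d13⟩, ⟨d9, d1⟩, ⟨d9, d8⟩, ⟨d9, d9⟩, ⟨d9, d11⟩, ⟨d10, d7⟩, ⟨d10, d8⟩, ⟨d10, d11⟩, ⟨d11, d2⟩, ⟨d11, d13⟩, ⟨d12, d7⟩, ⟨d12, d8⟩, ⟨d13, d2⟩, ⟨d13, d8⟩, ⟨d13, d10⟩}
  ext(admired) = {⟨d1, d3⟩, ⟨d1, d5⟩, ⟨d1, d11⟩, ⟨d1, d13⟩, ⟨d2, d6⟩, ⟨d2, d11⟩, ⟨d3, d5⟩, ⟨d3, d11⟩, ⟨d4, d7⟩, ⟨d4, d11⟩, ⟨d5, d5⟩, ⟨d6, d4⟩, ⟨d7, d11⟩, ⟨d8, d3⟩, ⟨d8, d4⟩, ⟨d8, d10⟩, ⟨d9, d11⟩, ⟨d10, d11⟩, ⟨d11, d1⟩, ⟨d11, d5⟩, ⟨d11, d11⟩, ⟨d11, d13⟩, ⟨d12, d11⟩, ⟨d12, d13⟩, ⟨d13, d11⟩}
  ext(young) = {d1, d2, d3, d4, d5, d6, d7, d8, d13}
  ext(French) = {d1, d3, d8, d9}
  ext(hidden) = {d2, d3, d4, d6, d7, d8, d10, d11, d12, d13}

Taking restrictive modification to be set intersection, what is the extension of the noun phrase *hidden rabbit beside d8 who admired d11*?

⟦beside d8⟧ = {x : ⟨x, d8⟩ ∈ ⟦beside⟧} = {d1, d3, d4, d5, d6, d8, d9, d10, d12, d13}
⟦who admired d11⟧ = {x : ⟨x, d11⟩ ∈ ⟦admired⟧} = {d1, d2, d3, d4, d7, d9, d10, d11, d12, d13}
⟦rabbit⟧ = {d1, d2, d3, d5, d7, d8, d9, d10, d12}
… ∩ ⟦beside d8⟧ = {d1, d2, d3, d5, d7, d8, d9, d10, d12} ∩ {d1, d3, d4, d5, d6, d8, d9, d10, d12, d13} = {d1, d3, d5, d8, d9, d10, d12}
… ∩ ⟦who admired d11⟧ = {d1, d3, d5, d8, d9, d10, d12} ∩ {d1, d2, d3, d4, d7, d9, d10, d11, d12, d13} = {d1, d3, d9, d10, d12}
… ∩ ⟦hidden⟧ = {d1, d3, d9, d10, d12} ∩ {d2, d3, d4, d6, d7, d8, d10, d11, d12, d13} = {d3, d10, d12}
So ⟦hidden rabbit beside d8 who admired d11⟧ = {d3, d10, d12}.

{d3, d10, d12}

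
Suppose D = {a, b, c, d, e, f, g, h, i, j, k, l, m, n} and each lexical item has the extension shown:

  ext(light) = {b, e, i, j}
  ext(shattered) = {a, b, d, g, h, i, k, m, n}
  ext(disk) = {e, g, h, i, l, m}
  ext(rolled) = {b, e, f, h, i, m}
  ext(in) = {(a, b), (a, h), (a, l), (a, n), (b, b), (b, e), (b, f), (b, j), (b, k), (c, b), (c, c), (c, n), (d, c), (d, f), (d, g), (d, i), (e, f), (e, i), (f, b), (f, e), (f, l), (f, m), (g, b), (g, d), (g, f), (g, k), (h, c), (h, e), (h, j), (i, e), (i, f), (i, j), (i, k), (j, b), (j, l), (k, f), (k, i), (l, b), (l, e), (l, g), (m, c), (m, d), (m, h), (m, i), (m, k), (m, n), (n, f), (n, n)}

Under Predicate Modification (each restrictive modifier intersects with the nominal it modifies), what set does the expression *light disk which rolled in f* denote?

⟦which rolled⟧ = ⟦rolled⟧ = {b, e, f, h, i, m}
⟦in f⟧ = {x : ⟨x, f⟩ ∈ ⟦in⟧} = {b, d, e, g, i, k, n}
⟦disk⟧ = {e, g, h, i, l, m}
… ∩ ⟦which rolled⟧ = {e, g, h, i, l, m} ∩ {b, e, f, h, i, m} = {e, h, i, m}
… ∩ ⟦in f⟧ = {e, h, i, m} ∩ {b, d, e, g, i, k, n} = {e, i}
… ∩ ⟦light⟧ = {e, i} ∩ {b, e, i, j} = {e, i}
So ⟦light disk which rolled in f⟧ = {e, i}.

{e, i}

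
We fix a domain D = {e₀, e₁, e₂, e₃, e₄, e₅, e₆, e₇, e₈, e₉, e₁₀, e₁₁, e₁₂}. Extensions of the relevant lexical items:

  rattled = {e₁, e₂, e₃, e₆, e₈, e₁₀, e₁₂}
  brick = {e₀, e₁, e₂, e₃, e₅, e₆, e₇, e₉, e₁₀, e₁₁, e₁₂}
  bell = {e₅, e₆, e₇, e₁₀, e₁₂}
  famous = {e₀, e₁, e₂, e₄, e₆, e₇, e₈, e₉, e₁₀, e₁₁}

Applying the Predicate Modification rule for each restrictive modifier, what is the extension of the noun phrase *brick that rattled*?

{e₁, e₂, e₃, e₆, e₁₀, e₁₂}

⟦that rattled⟧ = ⟦rattled⟧ = {e₁, e₂, e₃, e₆, e₈, e₁₀, e₁₂}
⟦brick⟧ = {e₀, e₁, e₂, e₃, e₅, e₆, e₇, e₉, e₁₀, e₁₁, e₁₂}
… ∩ ⟦that rattled⟧ = {e₀, e₁, e₂, e₃, e₅, e₆, e₇, e₉, e₁₀, e₁₁, e₁₂} ∩ {e₁, e₂, e₃, e₆, e₈, e₁₀, e₁₂} = {e₁, e₂, e₃, e₆, e₁₀, e₁₂}
So ⟦brick that rattled⟧ = {e₁, e₂, e₃, e₆, e₁₀, e₁₂}.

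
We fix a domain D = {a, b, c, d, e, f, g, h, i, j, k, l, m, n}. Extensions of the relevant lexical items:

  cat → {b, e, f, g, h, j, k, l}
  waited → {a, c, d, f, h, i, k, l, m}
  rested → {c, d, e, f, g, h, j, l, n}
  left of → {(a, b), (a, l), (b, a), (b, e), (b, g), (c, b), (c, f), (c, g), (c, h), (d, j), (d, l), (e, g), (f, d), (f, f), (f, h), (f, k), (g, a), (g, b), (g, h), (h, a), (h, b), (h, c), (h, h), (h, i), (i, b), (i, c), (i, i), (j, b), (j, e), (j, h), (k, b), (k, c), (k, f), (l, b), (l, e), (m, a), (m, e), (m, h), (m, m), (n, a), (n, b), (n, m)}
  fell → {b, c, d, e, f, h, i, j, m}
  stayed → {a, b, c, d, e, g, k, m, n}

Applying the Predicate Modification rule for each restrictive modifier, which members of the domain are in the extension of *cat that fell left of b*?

{h, j}

⟦that fell⟧ = ⟦fell⟧ = {b, c, d, e, f, h, i, j, m}
⟦left of b⟧ = {x : ⟨x, b⟩ ∈ ⟦left of⟧} = {a, c, g, h, i, j, k, l, n}
⟦cat⟧ = {b, e, f, g, h, j, k, l}
… ∩ ⟦that fell⟧ = {b, e, f, g, h, j, k, l} ∩ {b, c, d, e, f, h, i, j, m} = {b, e, f, h, j}
… ∩ ⟦left of b⟧ = {b, e, f, h, j} ∩ {a, c, g, h, i, j, k, l, n} = {h, j}
So ⟦cat that fell left of b⟧ = {h, j}.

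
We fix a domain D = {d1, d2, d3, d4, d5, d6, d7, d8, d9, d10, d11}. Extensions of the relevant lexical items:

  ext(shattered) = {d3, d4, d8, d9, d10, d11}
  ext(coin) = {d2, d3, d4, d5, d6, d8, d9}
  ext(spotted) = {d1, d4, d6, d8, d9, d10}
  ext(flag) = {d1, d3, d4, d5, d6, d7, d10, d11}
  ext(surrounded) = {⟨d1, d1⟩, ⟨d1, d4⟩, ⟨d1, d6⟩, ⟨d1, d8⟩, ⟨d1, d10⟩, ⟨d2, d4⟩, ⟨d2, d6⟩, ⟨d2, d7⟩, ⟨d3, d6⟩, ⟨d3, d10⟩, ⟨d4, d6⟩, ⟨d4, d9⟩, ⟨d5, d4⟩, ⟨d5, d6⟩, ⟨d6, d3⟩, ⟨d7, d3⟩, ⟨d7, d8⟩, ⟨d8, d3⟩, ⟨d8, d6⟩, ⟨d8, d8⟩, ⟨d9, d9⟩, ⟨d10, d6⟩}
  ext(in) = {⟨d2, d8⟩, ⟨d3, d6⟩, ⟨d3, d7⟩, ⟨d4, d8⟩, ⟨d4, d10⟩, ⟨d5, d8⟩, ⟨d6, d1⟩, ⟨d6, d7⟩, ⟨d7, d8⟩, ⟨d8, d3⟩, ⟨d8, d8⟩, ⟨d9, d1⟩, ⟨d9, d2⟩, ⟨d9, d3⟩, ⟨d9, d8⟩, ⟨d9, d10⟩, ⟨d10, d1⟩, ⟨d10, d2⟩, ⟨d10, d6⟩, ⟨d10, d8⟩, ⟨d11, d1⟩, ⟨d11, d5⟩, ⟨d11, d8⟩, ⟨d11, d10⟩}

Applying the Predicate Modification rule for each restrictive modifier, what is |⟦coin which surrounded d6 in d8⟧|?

4

⟦which surrounded d6⟧ = {x : ⟨x, d6⟩ ∈ ⟦surrounded⟧} = {d1, d2, d3, d4, d5, d8, d10}
⟦in d8⟧ = {x : ⟨x, d8⟩ ∈ ⟦in⟧} = {d2, d4, d5, d7, d8, d9, d10, d11}
⟦coin⟧ = {d2, d3, d4, d5, d6, d8, d9}
… ∩ ⟦which surrounded d6⟧ = {d2, d3, d4, d5, d6, d8, d9} ∩ {d1, d2, d3, d4, d5, d8, d10} = {d2, d3, d4, d5, d8}
… ∩ ⟦in d8⟧ = {d2, d3, d4, d5, d8} ∩ {d2, d4, d5, d7, d8, d9, d10, d11} = {d2, d4, d5, d8}
⟦coin which surrounded d6 in d8⟧ = {d2, d4, d5, d8}, so the cardinality is 4.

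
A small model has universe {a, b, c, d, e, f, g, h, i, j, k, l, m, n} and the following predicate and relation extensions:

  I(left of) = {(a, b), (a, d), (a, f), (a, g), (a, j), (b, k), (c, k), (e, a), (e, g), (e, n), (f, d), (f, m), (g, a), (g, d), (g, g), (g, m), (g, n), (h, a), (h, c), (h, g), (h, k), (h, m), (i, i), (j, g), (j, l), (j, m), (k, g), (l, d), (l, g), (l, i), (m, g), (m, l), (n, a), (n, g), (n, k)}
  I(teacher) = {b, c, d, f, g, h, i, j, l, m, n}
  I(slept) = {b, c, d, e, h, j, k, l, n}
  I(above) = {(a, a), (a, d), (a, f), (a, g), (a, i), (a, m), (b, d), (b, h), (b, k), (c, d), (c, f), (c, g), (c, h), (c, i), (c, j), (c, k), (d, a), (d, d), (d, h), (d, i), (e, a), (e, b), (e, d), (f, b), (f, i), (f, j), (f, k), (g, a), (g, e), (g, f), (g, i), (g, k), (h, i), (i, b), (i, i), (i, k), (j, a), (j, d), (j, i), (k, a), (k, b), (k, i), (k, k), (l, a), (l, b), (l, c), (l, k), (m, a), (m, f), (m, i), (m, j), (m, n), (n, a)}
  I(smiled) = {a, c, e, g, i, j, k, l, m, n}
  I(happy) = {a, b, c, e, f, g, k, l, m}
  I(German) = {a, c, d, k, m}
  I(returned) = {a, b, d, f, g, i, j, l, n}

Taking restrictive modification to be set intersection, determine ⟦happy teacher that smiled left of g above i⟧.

⟦that smiled⟧ = ⟦smiled⟧ = {a, c, e, g, i, j, k, l, m, n}
⟦left of g⟧ = {x : ⟨x, g⟩ ∈ ⟦left of⟧} = {a, e, g, h, j, k, l, m, n}
⟦above i⟧ = {x : ⟨x, i⟩ ∈ ⟦above⟧} = {a, c, d, f, g, h, i, j, k, m}
⟦teacher⟧ = {b, c, d, f, g, h, i, j, l, m, n}
… ∩ ⟦that smiled⟧ = {b, c, d, f, g, h, i, j, l, m, n} ∩ {a, c, e, g, i, j, k, l, m, n} = {c, g, i, j, l, m, n}
… ∩ ⟦left of g⟧ = {c, g, i, j, l, m, n} ∩ {a, e, g, h, j, k, l, m, n} = {g, j, l, m, n}
… ∩ ⟦above i⟧ = {g, j, l, m, n} ∩ {a, c, d, f, g, h, i, j, k, m} = {g, j, m}
… ∩ ⟦happy⟧ = {g, j, m} ∩ {a, b, c, e, f, g, k, l, m} = {g, m}
So ⟦happy teacher that smiled left of g above i⟧ = {g, m}.

{g, m}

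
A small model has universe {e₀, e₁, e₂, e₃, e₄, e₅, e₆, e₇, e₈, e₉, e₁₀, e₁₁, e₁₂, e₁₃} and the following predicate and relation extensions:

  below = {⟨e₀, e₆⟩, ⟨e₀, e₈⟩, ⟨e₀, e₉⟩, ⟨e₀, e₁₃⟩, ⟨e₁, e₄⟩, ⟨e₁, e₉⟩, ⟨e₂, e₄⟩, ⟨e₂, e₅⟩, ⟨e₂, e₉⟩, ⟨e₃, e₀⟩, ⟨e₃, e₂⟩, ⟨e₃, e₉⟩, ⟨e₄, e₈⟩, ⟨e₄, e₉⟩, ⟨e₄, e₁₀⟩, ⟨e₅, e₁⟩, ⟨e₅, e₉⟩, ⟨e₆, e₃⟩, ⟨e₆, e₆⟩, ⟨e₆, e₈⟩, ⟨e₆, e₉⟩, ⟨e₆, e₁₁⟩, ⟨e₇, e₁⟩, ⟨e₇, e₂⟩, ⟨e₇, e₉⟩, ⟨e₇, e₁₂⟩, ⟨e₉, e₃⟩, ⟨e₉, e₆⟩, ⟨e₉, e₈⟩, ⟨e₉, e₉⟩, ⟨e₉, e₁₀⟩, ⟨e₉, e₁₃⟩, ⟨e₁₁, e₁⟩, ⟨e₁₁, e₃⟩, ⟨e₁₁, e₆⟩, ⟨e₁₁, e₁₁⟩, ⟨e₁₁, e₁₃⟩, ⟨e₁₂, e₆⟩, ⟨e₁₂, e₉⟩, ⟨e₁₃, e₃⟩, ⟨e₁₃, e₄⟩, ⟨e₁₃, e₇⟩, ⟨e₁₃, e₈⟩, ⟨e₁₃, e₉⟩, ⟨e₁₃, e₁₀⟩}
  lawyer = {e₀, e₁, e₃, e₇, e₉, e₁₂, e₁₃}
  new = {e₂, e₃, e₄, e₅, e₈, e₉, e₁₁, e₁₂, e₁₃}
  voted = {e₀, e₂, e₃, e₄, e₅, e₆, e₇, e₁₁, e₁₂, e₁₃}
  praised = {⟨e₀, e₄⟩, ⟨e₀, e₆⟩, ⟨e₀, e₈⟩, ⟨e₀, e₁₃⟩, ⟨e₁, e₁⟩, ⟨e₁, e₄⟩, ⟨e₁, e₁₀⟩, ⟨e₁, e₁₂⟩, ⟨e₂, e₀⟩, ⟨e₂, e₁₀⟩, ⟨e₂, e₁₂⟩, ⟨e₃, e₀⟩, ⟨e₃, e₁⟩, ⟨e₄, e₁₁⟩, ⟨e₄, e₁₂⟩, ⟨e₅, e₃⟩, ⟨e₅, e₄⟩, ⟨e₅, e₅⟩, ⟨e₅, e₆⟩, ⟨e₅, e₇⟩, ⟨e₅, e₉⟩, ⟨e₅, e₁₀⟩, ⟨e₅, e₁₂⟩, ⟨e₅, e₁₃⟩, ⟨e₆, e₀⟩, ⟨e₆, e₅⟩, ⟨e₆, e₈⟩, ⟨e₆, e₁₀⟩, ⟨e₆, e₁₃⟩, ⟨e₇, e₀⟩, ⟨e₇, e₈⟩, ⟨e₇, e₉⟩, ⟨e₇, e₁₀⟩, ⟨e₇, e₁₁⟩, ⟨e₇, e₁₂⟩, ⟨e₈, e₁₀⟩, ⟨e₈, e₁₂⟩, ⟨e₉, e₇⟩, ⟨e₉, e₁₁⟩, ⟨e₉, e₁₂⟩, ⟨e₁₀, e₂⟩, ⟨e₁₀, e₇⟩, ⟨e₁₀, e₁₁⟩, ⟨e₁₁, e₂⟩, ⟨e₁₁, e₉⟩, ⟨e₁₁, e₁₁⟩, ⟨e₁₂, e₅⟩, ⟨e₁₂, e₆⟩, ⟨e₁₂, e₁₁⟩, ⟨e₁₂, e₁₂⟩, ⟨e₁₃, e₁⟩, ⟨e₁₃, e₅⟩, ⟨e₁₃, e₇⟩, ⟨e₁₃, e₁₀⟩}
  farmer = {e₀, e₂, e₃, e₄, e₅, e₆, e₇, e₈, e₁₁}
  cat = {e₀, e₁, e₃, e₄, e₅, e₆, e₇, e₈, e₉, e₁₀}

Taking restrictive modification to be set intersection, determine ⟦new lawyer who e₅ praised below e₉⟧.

{e₃, e₉, e₁₂, e₁₃}

⟦who e₅ praised⟧ = {x : ⟨e₅, x⟩ ∈ ⟦praised⟧} = {e₃, e₄, e₅, e₆, e₇, e₉, e₁₀, e₁₂, e₁₃}
⟦below e₉⟧ = {x : ⟨x, e₉⟩ ∈ ⟦below⟧} = {e₀, e₁, e₂, e₃, e₄, e₅, e₆, e₇, e₉, e₁₂, e₁₃}
⟦lawyer⟧ = {e₀, e₁, e₃, e₇, e₉, e₁₂, e₁₃}
… ∩ ⟦who e₅ praised⟧ = {e₀, e₁, e₃, e₇, e₉, e₁₂, e₁₃} ∩ {e₃, e₄, e₅, e₆, e₇, e₉, e₁₀, e₁₂, e₁₃} = {e₃, e₇, e₉, e₁₂, e₁₃}
… ∩ ⟦below e₉⟧ = {e₃, e₇, e₉, e₁₂, e₁₃} ∩ {e₀, e₁, e₂, e₃, e₄, e₅, e₆, e₇, e₉, e₁₂, e₁₃} = {e₃, e₇, e₉, e₁₂, e₁₃}
… ∩ ⟦new⟧ = {e₃, e₇, e₉, e₁₂, e₁₃} ∩ {e₂, e₃, e₄, e₅, e₈, e₉, e₁₁, e₁₂, e₁₃} = {e₃, e₉, e₁₂, e₁₃}
So ⟦new lawyer who e₅ praised below e₉⟧ = {e₃, e₉, e₁₂, e₁₃}.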